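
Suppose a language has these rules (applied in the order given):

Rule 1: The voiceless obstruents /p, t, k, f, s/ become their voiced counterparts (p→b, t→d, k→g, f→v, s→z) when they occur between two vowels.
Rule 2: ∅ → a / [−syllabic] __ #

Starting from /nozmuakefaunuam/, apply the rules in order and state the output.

nozmuagevaunuama

Rule 1 (intervocalic voicing): /k/ is a voiceless obstruent between vowels /a/ and /e/, so it voices to [g]. /f/ is a voiceless obstruent between vowels /e/ and /a/, so it voices to [v]. /nozmuakefaunuam/ → nozmuagevaunuam.
Rule 2 (final a-epenthesis): the form ends in the consonant /m/, so [a] is inserted word-finally. /nozmuagevaunuam/ → nozmuagevaunuama.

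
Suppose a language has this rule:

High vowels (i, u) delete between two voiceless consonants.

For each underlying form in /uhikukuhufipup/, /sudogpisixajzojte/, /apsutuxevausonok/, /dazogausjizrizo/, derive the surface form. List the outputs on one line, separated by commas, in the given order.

uhkkhfpp, sudogpsxajzojte, apstxevausonok, dazogausjizrizo

/uhikukuhufipup/: /i/ is a high vowel flanked by voiceless consonants /h/ and /k/, so it deletes. /u/ is a high vowel flanked by voiceless consonants /k/ and /k/, so it deletes. /u/ is a high vowel flanked by voiceless consonants /k/ and /h/, so it deletes. /u/ is a high vowel flanked by voiceless consonants /h/ and /f/, so it deletes. /i/ is a high vowel flanked by voiceless consonants /f/ and /p/, so it deletes. /u/ is a high vowel flanked by voiceless consonants /p/ and /p/, so it deletes. → [uhkkhfpp].
/sudogpisixajzojte/: /i/ is a high vowel flanked by voiceless consonants /p/ and /s/, so it deletes. /i/ is a high vowel flanked by voiceless consonants /s/ and /x/, so it deletes. → [sudogpsxajzojte].
/apsutuxevausonok/: /u/ is a high vowel flanked by voiceless consonants /s/ and /t/, so it deletes. /u/ is a high vowel flanked by voiceless consonants /t/ and /x/, so it deletes. → [apstxevausonok].
/dazogausjizrizo/: the rule's environment is not met; surfaces unchanged as [dazogausjizrizo].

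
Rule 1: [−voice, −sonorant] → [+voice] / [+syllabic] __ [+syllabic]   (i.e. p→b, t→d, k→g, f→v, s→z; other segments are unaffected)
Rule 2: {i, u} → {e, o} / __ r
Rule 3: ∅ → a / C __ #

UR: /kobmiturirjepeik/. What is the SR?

kobmidorerjebeika

Rule 1 (intervocalic voicing): /t/ is a voiceless obstruent between vowels /i/ and /u/, so it voices to [d]. /p/ is a voiceless obstruent between vowels /e/ and /e/, so it voices to [b]. /kobmiturirjepeik/ → kobmidurirjebeik.
Rule 2 (pre-rhotic lowering): /u/ is a high vowel immediately before /r/, so it lowers to [o]. /i/ is a high vowel immediately before /r/, so it lowers to [e]. /kobmidurirjebeik/ → kobmidorerjebeik.
Rule 3 (final a-epenthesis): the form ends in the consonant /k/, so [a] is inserted word-finally. /kobmidorerjebeik/ → kobmidorerjebeika.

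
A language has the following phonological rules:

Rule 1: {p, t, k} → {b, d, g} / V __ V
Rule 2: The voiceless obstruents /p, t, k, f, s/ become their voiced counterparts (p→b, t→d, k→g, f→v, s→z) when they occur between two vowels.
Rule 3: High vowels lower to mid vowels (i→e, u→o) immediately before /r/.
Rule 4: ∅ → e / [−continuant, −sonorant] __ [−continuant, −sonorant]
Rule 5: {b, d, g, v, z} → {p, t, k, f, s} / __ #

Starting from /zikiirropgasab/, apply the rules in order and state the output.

Rule 1 (intervocalic voicing): /k/ is a voiceless stop between vowels /i/ and /i/, so it voices to [g]. /zikiirropgasab/ → zigiirropgasab.
Rule 2 (intervocalic voicing): /s/ is a voiceless obstruent between vowels /a/ and /a/, so it voices to [z]. /zigiirropgasab/ → zigiirropgazab.
Rule 3 (pre-rhotic lowering): /i/ is a high vowel immediately before /r/, so it lowers to [e]. /zigiirropgazab/ → zigierropgazab.
Rule 4 (stop-cluster e-epenthesis): /p/ and /g/ form a stop–stop cluster, so [e] is inserted between them. /zigierropgazab/ → zigierropegazab.
Rule 5 (final devoicing): /b/ is a voiced obstruent in word-final position, so it devoices to [p]. /zigierropegazab/ → zigierropegazap.

zigierropegazap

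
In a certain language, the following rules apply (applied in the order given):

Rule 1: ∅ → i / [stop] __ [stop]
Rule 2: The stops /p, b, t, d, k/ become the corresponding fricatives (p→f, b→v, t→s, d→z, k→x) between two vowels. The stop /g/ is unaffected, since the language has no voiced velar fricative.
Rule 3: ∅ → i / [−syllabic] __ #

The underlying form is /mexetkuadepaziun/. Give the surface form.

Rule 1 (stop-cluster i-epenthesis): /t/ and /k/ form a stop–stop cluster, so [i] is inserted between them. /mexetkuadepaziun/ → mexetikuadepaziun.
Rule 2 (intervocalic spirantization): /t/ is a stop between vowels /e/ and /i/, so it spirantizes to the fricative [s]. /k/ is a stop between vowels /i/ and /u/, so it spirantizes to the fricative [x]. /d/ is a stop between vowels /a/ and /e/, so it spirantizes to the fricative [z]. /p/ is a stop between vowels /e/ and /a/, so it spirantizes to the fricative [f]. /mexetikuadepaziun/ → mexesixuazefaziun.
Rule 3 (final i-epenthesis): the form ends in the consonant /n/, so [i] is inserted word-finally. /mexesixuazefaziun/ → mexesixuazefaziuni.

mexesixuazefaziuni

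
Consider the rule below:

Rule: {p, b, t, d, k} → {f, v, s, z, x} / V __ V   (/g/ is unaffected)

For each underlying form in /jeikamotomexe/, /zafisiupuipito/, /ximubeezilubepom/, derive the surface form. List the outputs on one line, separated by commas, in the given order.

/jeikamotomexe/: /k/ is a stop between vowels /i/ and /a/, so it spirantizes to the fricative [x]. /t/ is a stop between vowels /o/ and /o/, so it spirantizes to the fricative [s]. → [jeixamosomexe].
/zafisiupuipito/: /p/ is a stop between vowels /u/ and /u/, so it spirantizes to the fricative [f]. /p/ is a stop between vowels /i/ and /i/, so it spirantizes to the fricative [f]. /t/ is a stop between vowels /i/ and /o/, so it spirantizes to the fricative [s]. → [zafisiufuifiso].
/ximubeezilubepom/: /b/ is a stop between vowels /u/ and /e/, so it spirantizes to the fricative [v]. /b/ is a stop between vowels /u/ and /e/, so it spirantizes to the fricative [v]. /p/ is a stop between vowels /e/ and /o/, so it spirantizes to the fricative [f]. → [ximuveeziluvefom].

jeixamosomexe, zafisiufuifiso, ximuveeziluvefom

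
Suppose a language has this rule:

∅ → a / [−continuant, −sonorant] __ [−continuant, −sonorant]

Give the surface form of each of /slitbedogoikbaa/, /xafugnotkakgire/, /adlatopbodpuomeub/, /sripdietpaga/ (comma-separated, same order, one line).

/slitbedogoikbaa/: /t/ and /b/ form a stop–stop cluster, so [a] is inserted between them. /k/ and /b/ form a stop–stop cluster, so [a] is inserted between them. → [slitabedogoikabaa].
/xafugnotkakgire/: /t/ and /k/ form a stop–stop cluster, so [a] is inserted between them. /k/ and /g/ form a stop–stop cluster, so [a] is inserted between them. → [xafugnotakakagire].
/adlatopbodpuomeub/: /p/ and /b/ form a stop–stop cluster, so [a] is inserted between them. /d/ and /p/ form a stop–stop cluster, so [a] is inserted between them. → [adlatopabodapuomeub].
/sripdietpaga/: /p/ and /d/ form a stop–stop cluster, so [a] is inserted between them. /t/ and /p/ form a stop–stop cluster, so [a] is inserted between them. → [sripadietapaga].

slitabedogoikabaa, xafugnotakakagire, adlatopabodapuomeub, sripadietapaga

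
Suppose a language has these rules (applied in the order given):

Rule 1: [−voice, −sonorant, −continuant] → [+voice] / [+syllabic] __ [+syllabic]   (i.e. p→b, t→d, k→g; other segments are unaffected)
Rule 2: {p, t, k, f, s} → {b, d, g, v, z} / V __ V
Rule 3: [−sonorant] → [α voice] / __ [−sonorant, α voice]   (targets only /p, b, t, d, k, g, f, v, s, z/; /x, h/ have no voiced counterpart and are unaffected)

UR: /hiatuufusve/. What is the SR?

hiaduuvuzve

Rule 1 (intervocalic voicing): /t/ is a voiceless stop between vowels /a/ and /u/, so it voices to [d]. /hiatuufusve/ → hiaduufusve.
Rule 2 (intervocalic voicing): /f/ is a voiceless obstruent between vowels /u/ and /u/, so it voices to [v]. /hiaduufusve/ → hiaduuvusve.
Rule 3 (regressive voicing assimilation): /s/ precedes the voiced obstruent /v/, so it voices to [z] by assimilation. /hiaduuvusve/ → hiaduuvuzve.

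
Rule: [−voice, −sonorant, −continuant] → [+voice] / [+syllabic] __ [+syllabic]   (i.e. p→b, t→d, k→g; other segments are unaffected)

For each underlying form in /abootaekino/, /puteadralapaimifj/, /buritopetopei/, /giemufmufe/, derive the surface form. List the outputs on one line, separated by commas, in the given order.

/abootaekino/: /t/ is a voiceless stop between vowels /o/ and /a/, so it voices to [d]. /k/ is a voiceless stop between vowels /e/ and /i/, so it voices to [g]. → [aboodaegino].
/puteadralapaimifj/: /t/ is a voiceless stop between vowels /u/ and /e/, so it voices to [d]. /p/ is a voiceless stop between vowels /a/ and /a/, so it voices to [b]. → [pudeadralabaimifj].
/buritopetopei/: /t/ is a voiceless stop between vowels /i/ and /o/, so it voices to [d]. /p/ is a voiceless stop between vowels /o/ and /e/, so it voices to [b]. /t/ is a voiceless stop between vowels /e/ and /o/, so it voices to [d]. /p/ is a voiceless stop between vowels /o/ and /e/, so it voices to [b]. → [buridobedobei].
/giemufmufe/: the rule's environment is not met; surfaces unchanged as [giemufmufe].

aboodaegino, pudeadralabaimifj, buridobedobei, giemufmufe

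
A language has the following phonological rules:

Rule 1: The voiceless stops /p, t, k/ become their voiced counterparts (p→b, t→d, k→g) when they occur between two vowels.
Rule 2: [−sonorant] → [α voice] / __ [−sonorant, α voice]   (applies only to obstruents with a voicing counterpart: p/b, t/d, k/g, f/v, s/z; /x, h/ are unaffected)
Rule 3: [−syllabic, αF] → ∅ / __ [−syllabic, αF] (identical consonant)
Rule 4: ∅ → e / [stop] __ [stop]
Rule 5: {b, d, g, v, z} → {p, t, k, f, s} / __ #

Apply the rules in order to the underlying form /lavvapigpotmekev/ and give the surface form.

Rule 1 (intervocalic voicing): /p/ is a voiceless stop between vowels /a/ and /i/, so it voices to [b]. /k/ is a voiceless stop between vowels /e/ and /e/, so it voices to [g]. /lavvapigpotmekev/ → lavvabigpotmegev.
Rule 2 (regressive voicing assimilation): /g/ precedes the voiceless obstruent /p/, so it devoices to [k] by assimilation. /lavvabigpotmegev/ → lavvabikpotmegev.
Rule 3 (degemination): /vv/ is a geminate; the first /v/ deletes. /lavvabikpotmegev/ → lavabikpotmegev.
Rule 4 (stop-cluster e-epenthesis): /k/ and /p/ form a stop–stop cluster, so [e] is inserted between them. /lavabikpotmegev/ → lavabikepotmegev.
Rule 5 (final devoicing): /v/ is a voiced obstruent in word-final position, so it devoices to [f]. /lavabikepotmegev/ → lavabikepotmegef.

lavabikepotmegef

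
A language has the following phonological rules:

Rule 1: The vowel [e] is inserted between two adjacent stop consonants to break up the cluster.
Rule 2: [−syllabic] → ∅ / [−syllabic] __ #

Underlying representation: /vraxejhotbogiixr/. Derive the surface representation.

vraxejhotebogiix

Rule 1 (stop-cluster e-epenthesis): /t/ and /b/ form a stop–stop cluster, so [e] is inserted between them. /vraxejhotbogiixr/ → vraxejhotebogiixr.
Rule 2 (final cluster simplification): /r/ is the second consonant of a word-final cluster /xr/, so it deletes. /vraxejhotebogiixr/ → vraxejhotebogiix.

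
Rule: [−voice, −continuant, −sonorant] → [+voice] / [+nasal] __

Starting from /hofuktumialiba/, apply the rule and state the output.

No segment of /hofuktumialiba/ meets the structural description of the rule, so the form surfaces unchanged.

hofuktumialiba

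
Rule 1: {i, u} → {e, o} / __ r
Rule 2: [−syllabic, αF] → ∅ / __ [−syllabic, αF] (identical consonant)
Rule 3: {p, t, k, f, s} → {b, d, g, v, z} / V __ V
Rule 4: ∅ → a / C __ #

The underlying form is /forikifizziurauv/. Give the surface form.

forigiviziorauva

Rule 1 (pre-rhotic lowering): /u/ is a high vowel immediately before /r/, so it lowers to [o]. /forikifizziurauv/ → forikifizziorauv.
Rule 2 (degemination): /zz/ is a geminate; the first /z/ deletes. /forikifizziorauv/ → forikifiziorauv.
Rule 3 (intervocalic voicing): /k/ is a voiceless obstruent between vowels /i/ and /i/, so it voices to [g]. /f/ is a voiceless obstruent between vowels /i/ and /i/, so it voices to [v]. /forikifiziorauv/ → forigiviziorauv.
Rule 4 (final a-epenthesis): the form ends in the consonant /v/, so [a] is inserted word-finally. /forigiviziorauv/ → forigiviziorauva.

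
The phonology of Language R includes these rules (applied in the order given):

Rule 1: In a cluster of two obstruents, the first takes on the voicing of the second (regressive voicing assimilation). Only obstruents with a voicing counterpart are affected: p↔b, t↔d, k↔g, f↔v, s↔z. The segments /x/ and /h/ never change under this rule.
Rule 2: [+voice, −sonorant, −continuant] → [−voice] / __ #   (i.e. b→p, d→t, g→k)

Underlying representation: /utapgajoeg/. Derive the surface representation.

utabgajoek

Rule 1 (regressive voicing assimilation): /p/ precedes the voiced obstruent /g/, so it voices to [b] by assimilation. /utapgajoeg/ → utabgajoeg.
Rule 2 (final devoicing): /g/ is a voiced stop in word-final position, so it devoices to [k]. /utabgajoeg/ → utabgajoek.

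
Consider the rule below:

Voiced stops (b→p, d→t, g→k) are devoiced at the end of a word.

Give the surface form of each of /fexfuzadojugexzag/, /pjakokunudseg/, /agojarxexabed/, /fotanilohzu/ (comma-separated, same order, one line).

/fexfuzadojugexzag/: /g/ is a voiced stop in word-final position, so it devoices to [k]. → [fexfuzadojugexzak].
/pjakokunudseg/: /g/ is a voiced stop in word-final position, so it devoices to [k]. → [pjakokunudsek].
/agojarxexabed/: /d/ is a voiced stop in word-final position, so it devoices to [t]. → [agojarxexabet].
/fotanilohzu/: the rule's environment is not met; surfaces unchanged as [fotanilohzu].

fexfuzadojugexzak, pjakokunudsek, agojarxexabet, fotanilohzu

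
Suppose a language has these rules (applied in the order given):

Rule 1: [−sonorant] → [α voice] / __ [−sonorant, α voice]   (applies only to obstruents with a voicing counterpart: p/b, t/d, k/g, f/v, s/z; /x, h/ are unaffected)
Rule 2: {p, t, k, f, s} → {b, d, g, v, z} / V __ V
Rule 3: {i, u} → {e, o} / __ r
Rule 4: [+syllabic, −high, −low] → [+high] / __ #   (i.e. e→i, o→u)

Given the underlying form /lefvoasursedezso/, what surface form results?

Rule 1 (regressive voicing assimilation): /f/ precedes the voiced obstruent /v/, so it voices to [v] by assimilation. /z/ precedes the voiceless obstruent /s/, so it devoices to [s] by assimilation. /lefvoasursedezso/ → levvoasursedesso.
Rule 2 (intervocalic voicing): /s/ is a voiceless obstruent between vowels /a/ and /u/, so it voices to [z]. /levvoasursedesso/ → levvoazursedesso.
Rule 3 (pre-rhotic lowering): /u/ is a high vowel immediately before /r/, so it lowers to [o]. /levvoazursedesso/ → levvoazorsedesso.
Rule 4 (final vowel raising): /o/ is a mid vowel in word-final position, so it raises to [u]. /levvoazorsedesso/ → levvoazorsedessu.

levvoazorsedessu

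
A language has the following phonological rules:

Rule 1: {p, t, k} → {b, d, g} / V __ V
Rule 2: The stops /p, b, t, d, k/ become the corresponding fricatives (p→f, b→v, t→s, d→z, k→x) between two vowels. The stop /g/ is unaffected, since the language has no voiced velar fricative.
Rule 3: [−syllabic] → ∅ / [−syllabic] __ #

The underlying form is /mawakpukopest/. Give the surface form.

Rule 1 (intervocalic voicing): /k/ is a voiceless stop between vowels /u/ and /o/, so it voices to [g]. /p/ is a voiceless stop between vowels /o/ and /e/, so it voices to [b]. /mawakpukopest/ → mawakpugobest.
Rule 2 (intervocalic spirantization): /b/ is a stop between vowels /o/ and /e/, so it spirantizes to the fricative [v]. /mawakpugobest/ → mawakpugovest.
Rule 3 (final cluster simplification): /t/ is the second consonant of a word-final cluster /st/, so it deletes. /mawakpugovest/ → mawakpugoves.

mawakpugoves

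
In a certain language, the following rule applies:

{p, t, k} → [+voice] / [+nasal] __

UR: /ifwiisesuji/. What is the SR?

ifwiisesuji

No segment of /ifwiisesuji/ meets the structural description of the rule, so the form surfaces unchanged.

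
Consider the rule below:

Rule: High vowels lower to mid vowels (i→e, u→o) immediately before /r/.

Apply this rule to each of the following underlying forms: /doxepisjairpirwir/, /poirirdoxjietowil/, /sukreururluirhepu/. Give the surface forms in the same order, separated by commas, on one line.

/doxepisjairpirwir/: /i/ is a high vowel immediately before /r/, so it lowers to [e]. /i/ is a high vowel immediately before /r/, so it lowers to [e]. /i/ is a high vowel immediately before /r/, so it lowers to [e]. → [doxepisjaerperwer].
/poirirdoxjietowil/: /i/ is a high vowel immediately before /r/, so it lowers to [e]. /i/ is a high vowel immediately before /r/, so it lowers to [e]. → [poererdoxjietowil].
/sukreururluirhepu/: /u/ is a high vowel immediately before /r/, so it lowers to [o]. /u/ is a high vowel immediately before /r/, so it lowers to [o]. /i/ is a high vowel immediately before /r/, so it lowers to [e]. → [sukreororluerhepu].

doxepisjaerperwer, poererdoxjietowil, sukreororluerhepu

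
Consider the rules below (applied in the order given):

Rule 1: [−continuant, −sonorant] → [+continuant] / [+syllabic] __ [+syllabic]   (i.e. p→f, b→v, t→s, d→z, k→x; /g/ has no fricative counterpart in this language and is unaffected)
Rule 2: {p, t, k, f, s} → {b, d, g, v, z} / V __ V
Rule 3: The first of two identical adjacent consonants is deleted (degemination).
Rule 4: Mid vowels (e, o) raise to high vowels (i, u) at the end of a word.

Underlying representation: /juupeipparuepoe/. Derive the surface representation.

juuveiparuevoi

Rule 1 (intervocalic spirantization): /p/ is a stop between vowels /u/ and /e/, so it spirantizes to the fricative [f]. /p/ is a stop between vowels /e/ and /o/, so it spirantizes to the fricative [f]. /juupeipparuepoe/ → juufeipparuefoe.
Rule 2 (intervocalic voicing): /f/ is a voiceless obstruent between vowels /u/ and /e/, so it voices to [v]. /f/ is a voiceless obstruent between vowels /e/ and /o/, so it voices to [v]. /juufeipparuefoe/ → juuveipparuevoe.
Rule 3 (degemination): /pp/ is a geminate; the first /p/ deletes. /juuveipparuevoe/ → juuveiparuevoe.
Rule 4 (final vowel raising): /e/ is a mid vowel in word-final position, so it raises to [i]. /juuveiparuevoe/ → juuveiparuevoi.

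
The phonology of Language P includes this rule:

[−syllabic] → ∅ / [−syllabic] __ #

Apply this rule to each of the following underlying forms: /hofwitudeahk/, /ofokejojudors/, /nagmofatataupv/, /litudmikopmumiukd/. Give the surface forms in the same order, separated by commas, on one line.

/hofwitudeahk/: /k/ is the second consonant of a word-final cluster /hk/, so it deletes. → [hofwitudeah].
/ofokejojudors/: /s/ is the second consonant of a word-final cluster /rs/, so it deletes. → [ofokejojudor].
/nagmofatataupv/: /v/ is the second consonant of a word-final cluster /pv/, so it deletes. → [nagmofatataup].
/litudmikopmumiukd/: /d/ is the second consonant of a word-final cluster /kd/, so it deletes. → [litudmikopmumiuk].

hofwitudeah, ofokejojudor, nagmofatataup, litudmikopmumiuk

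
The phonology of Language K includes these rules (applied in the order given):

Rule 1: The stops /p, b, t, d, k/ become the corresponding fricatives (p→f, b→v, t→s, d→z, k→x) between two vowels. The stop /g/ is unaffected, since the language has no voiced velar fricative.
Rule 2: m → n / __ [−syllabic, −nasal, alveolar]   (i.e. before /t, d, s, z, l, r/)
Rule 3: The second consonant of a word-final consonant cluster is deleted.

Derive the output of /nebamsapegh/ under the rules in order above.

Rule 1 (intervocalic spirantization): /b/ is a stop between vowels /e/ and /a/, so it spirantizes to the fricative [v]. /p/ is a stop between vowels /a/ and /e/, so it spirantizes to the fricative [f]. /nebamsapegh/ → nevamsafegh.
Rule 2 (nasal place assimilation): /m/ precedes the alveolar consonant /s/, so it assimilates in place to [n]. /nevamsafegh/ → nevansafegh.
Rule 3 (final cluster simplification): /h/ is the second consonant of a word-final cluster /gh/, so it deletes. /nevansafegh/ → nevansafeg.

nevansafeg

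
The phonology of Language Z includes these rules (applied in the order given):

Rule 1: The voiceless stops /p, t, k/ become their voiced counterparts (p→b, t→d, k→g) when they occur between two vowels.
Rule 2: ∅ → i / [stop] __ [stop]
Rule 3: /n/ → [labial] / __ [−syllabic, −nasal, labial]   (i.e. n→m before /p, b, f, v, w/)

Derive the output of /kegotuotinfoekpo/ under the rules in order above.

Rule 1 (intervocalic voicing): /t/ is a voiceless stop between vowels /o/ and /u/, so it voices to [d]. /t/ is a voiceless stop between vowels /o/ and /i/, so it voices to [d]. /kegotuotinfoekpo/ → kegoduodinfoekpo.
Rule 2 (stop-cluster i-epenthesis): /k/ and /p/ form a stop–stop cluster, so [i] is inserted between them. /kegoduodinfoekpo/ → kegoduodinfoekipo.
Rule 3 (nasal place assimilation): /n/ precedes the labial consonant /f/, so it assimilates in place to [m]. /kegoduodinfoekipo/ → kegoduodimfoekipo.

kegoduodimfoekipo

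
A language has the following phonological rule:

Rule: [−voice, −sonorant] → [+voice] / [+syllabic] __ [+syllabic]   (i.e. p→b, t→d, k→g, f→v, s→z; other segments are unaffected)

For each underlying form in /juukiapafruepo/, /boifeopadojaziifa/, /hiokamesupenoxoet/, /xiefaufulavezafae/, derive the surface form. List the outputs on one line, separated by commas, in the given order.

juugiabafruebo, boiveobadojaziiva, hiogamezubenoxoet, xievauvulavezavae

/juukiapafruepo/: /k/ is a voiceless obstruent between vowels /u/ and /i/, so it voices to [g]. /p/ is a voiceless obstruent between vowels /a/ and /a/, so it voices to [b]. /p/ is a voiceless obstruent between vowels /e/ and /o/, so it voices to [b]. → [juugiabafruebo].
/boifeopadojaziifa/: /f/ is a voiceless obstruent between vowels /i/ and /e/, so it voices to [v]. /p/ is a voiceless obstruent between vowels /o/ and /a/, so it voices to [b]. /f/ is a voiceless obstruent between vowels /i/ and /a/, so it voices to [v]. → [boiveobadojaziiva].
/hiokamesupenoxoet/: /k/ is a voiceless obstruent between vowels /o/ and /a/, so it voices to [g]. /s/ is a voiceless obstruent between vowels /e/ and /u/, so it voices to [z]. /p/ is a voiceless obstruent between vowels /u/ and /e/, so it voices to [b]. → [hiogamezubenoxoet].
/xiefaufulavezafae/: /f/ is a voiceless obstruent between vowels /e/ and /a/, so it voices to [v]. /f/ is a voiceless obstruent between vowels /u/ and /u/, so it voices to [v]. /f/ is a voiceless obstruent between vowels /a/ and /a/, so it voices to [v]. → [xievauvulavezavae].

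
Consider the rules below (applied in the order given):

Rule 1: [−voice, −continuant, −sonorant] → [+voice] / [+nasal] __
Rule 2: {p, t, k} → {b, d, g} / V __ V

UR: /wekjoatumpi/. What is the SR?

Rule 1 (post-nasal voicing): /p/ is a voiceless stop immediately after the nasal /m/, so it voices to [b]. /wekjoatumpi/ → wekjoatumbi.
Rule 2 (intervocalic voicing): /t/ is a voiceless stop between vowels /a/ and /u/, so it voices to [d]. /wekjoatumbi/ → wekjoadumbi.

wekjoadumbi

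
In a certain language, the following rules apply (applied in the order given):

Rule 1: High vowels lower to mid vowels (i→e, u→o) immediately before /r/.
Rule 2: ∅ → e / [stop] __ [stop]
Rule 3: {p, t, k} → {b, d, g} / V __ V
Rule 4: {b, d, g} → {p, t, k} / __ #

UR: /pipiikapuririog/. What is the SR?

Rule 1 (pre-rhotic lowering): /u/ is a high vowel immediately before /r/, so it lowers to [o]. /i/ is a high vowel immediately before /r/, so it lowers to [e]. /pipiikapuririog/ → pipiikaporeriog.
Rule 2 (stop-cluster e-epenthesis): no segment meets the environment; /pipiikaporeriog/ is unchanged.
Rule 3 (intervocalic voicing): /p/ is a voiceless stop between vowels /i/ and /i/, so it voices to [b]. /k/ is a voiceless stop between vowels /i/ and /a/, so it voices to [g]. /p/ is a voiceless stop between vowels /a/ and /o/, so it voices to [b]. /pipiikaporeriog/ → pibiigaboreriog.
Rule 4 (final devoicing): /g/ is a voiced stop in word-final position, so it devoices to [k]. /pibiigaboreriog/ → pibiigaboreriok.

pibiigaboreriok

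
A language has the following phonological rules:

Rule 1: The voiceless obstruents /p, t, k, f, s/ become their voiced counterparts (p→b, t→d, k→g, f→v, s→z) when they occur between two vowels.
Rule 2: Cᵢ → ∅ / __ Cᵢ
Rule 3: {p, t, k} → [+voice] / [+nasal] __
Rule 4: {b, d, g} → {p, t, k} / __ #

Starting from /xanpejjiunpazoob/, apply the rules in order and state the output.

xanbejiunbazoop

Rule 1 (intervocalic voicing): no segment meets the environment; /xanpejjiunpazoob/ is unchanged.
Rule 2 (degemination): /jj/ is a geminate; the first /j/ deletes. /xanpejjiunpazoob/ → xanpejiunpazoob.
Rule 3 (post-nasal voicing): /p/ is a voiceless stop immediately after the nasal /n/, so it voices to [b]. /p/ is a voiceless stop immediately after the nasal /n/, so it voices to [b]. /xanpejiunpazoob/ → xanbejiunbazoob.
Rule 4 (final devoicing): /b/ is a voiced stop in word-final position, so it devoices to [p]. /xanbejiunbazoob/ → xanbejiunbazoop.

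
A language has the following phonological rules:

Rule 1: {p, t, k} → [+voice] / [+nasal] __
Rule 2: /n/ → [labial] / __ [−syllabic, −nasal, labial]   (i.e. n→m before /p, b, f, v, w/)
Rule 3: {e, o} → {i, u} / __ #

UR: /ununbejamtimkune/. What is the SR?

unumbejamdimguni

Rule 1 (post-nasal voicing): /t/ is a voiceless stop immediately after the nasal /m/, so it voices to [d]. /k/ is a voiceless stop immediately after the nasal /m/, so it voices to [g]. /ununbejamtimkune/ → ununbejamdimgune.
Rule 2 (nasal place assimilation): /n/ precedes the labial consonant /b/, so it assimilates in place to [m]. /ununbejamdimgune/ → unumbejamdimgune.
Rule 3 (final vowel raising): /e/ is a mid vowel in word-final position, so it raises to [i]. /unumbejamdimgune/ → unumbejamdimguni.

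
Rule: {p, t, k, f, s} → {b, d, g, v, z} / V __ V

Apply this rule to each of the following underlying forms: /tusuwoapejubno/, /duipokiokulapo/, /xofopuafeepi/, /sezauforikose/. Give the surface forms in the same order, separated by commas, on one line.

tuzuwoabejubno, duibogiogulabo, xovobuaveebi, sezauvorigoze

/tusuwoapejubno/: /s/ is a voiceless obstruent between vowels /u/ and /u/, so it voices to [z]. /p/ is a voiceless obstruent between vowels /a/ and /e/, so it voices to [b]. → [tuzuwoabejubno].
/duipokiokulapo/: /p/ is a voiceless obstruent between vowels /i/ and /o/, so it voices to [b]. /k/ is a voiceless obstruent between vowels /o/ and /i/, so it voices to [g]. /k/ is a voiceless obstruent between vowels /o/ and /u/, so it voices to [g]. /p/ is a voiceless obstruent between vowels /a/ and /o/, so it voices to [b]. → [duibogiogulabo].
/xofopuafeepi/: /f/ is a voiceless obstruent between vowels /o/ and /o/, so it voices to [v]. /p/ is a voiceless obstruent between vowels /o/ and /u/, so it voices to [b]. /f/ is a voiceless obstruent between vowels /a/ and /e/, so it voices to [v]. /p/ is a voiceless obstruent between vowels /e/ and /i/, so it voices to [b]. → [xovobuaveebi].
/sezauforikose/: /f/ is a voiceless obstruent between vowels /u/ and /o/, so it voices to [v]. /k/ is a voiceless obstruent between vowels /i/ and /o/, so it voices to [g]. /s/ is a voiceless obstruent between vowels /o/ and /e/, so it voices to [z]. → [sezauvorigoze].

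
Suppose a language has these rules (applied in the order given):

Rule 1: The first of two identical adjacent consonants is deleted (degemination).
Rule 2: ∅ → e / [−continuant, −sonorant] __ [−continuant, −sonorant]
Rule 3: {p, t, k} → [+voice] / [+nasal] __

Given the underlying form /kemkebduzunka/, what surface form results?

kemgebeduzunga

Rule 1 (degemination): no segment meets the environment; /kemkebduzunka/ is unchanged.
Rule 2 (stop-cluster e-epenthesis): /b/ and /d/ form a stop–stop cluster, so [e] is inserted between them. /kemkebduzunka/ → kemkebeduzunka.
Rule 3 (post-nasal voicing): /k/ is a voiceless stop immediately after the nasal /m/, so it voices to [g]. /k/ is a voiceless stop immediately after the nasal /n/, so it voices to [g]. /kemkebeduzunka/ → kemgebeduzunga.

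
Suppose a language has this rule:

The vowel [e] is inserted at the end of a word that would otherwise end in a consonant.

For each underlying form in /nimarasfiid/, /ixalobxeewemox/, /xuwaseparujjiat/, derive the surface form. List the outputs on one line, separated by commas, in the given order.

nimarasfiide, ixalobxeewemoxe, xuwaseparujjiate

/nimarasfiid/: the form ends in the consonant /d/, so [e] is inserted word-finally. → [nimarasfiide].
/ixalobxeewemox/: the form ends in the consonant /x/, so [e] is inserted word-finally. → [ixalobxeewemoxe].
/xuwaseparujjiat/: the form ends in the consonant /t/, so [e] is inserted word-finally. → [xuwaseparujjiate].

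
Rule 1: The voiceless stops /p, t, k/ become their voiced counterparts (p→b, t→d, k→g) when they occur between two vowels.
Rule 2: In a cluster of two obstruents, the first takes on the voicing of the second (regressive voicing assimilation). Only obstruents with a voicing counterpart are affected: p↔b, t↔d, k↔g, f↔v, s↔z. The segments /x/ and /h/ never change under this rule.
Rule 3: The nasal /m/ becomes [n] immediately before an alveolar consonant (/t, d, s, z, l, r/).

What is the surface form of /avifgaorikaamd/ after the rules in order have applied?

Rule 1 (intervocalic voicing): /k/ is a voiceless stop between vowels /i/ and /a/, so it voices to [g]. /avifgaorikaamd/ → avifgaorigaamd.
Rule 2 (regressive voicing assimilation): /f/ precedes the voiced obstruent /g/, so it voices to [v] by assimilation. /avifgaorigaamd/ → avivgaorigaamd.
Rule 3 (nasal place assimilation): /m/ precedes the alveolar consonant /d/, so it assimilates in place to [n]. /avivgaorigaamd/ → avivgaorigaand.

avivgaorigaand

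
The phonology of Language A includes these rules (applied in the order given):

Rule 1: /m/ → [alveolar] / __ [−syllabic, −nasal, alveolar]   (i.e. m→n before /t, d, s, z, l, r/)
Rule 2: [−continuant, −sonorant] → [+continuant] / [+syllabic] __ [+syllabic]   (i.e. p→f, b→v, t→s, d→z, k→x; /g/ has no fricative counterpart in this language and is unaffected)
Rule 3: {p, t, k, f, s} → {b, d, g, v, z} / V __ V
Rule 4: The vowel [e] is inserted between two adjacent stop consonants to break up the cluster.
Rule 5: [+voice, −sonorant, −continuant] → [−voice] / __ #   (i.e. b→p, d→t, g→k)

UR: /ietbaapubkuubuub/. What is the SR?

ietebaavubekuuvuup

Rule 1 (nasal place assimilation): no segment meets the environment; /ietbaapubkuubuub/ is unchanged.
Rule 2 (intervocalic spirantization): /p/ is a stop between vowels /a/ and /u/, so it spirantizes to the fricative [f]. /b/ is a stop between vowels /u/ and /u/, so it spirantizes to the fricative [v]. /ietbaapubkuubuub/ → ietbaafubkuuvuub.
Rule 3 (intervocalic voicing): /f/ is a voiceless obstruent between vowels /a/ and /u/, so it voices to [v]. /ietbaafubkuuvuub/ → ietbaavubkuuvuub.
Rule 4 (stop-cluster e-epenthesis): /t/ and /b/ form a stop–stop cluster, so [e] is inserted between them. /b/ and /k/ form a stop–stop cluster, so [e] is inserted between them. /ietbaavubkuuvuub/ → ietebaavubekuuvuub.
Rule 5 (final devoicing): /b/ is a voiced stop in word-final position, so it devoices to [p]. /ietebaavubekuuvuub/ → ietebaavubekuuvuup.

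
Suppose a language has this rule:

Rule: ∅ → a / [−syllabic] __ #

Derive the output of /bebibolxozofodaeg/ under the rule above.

bebibolxozofodaega

the form ends in the consonant /g/, so [a] is inserted word-finally.
Surface form: [bebibolxozofodaega].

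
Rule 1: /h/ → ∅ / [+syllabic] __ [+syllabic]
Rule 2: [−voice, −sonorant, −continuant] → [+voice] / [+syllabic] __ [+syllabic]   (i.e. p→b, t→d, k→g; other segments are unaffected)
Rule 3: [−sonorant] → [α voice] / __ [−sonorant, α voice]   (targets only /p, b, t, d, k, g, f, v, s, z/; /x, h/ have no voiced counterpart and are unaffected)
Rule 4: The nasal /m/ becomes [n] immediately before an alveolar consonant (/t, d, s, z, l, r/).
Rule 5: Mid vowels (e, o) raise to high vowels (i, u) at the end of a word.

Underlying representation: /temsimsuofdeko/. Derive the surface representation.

tensinsuovdegu

Rule 1 (intervocalic h-deletion): no segment meets the environment; /temsimsuofdeko/ is unchanged.
Rule 2 (intervocalic voicing): /k/ is a voiceless stop between vowels /e/ and /o/, so it voices to [g]. /temsimsuofdeko/ → temsimsuofdego.
Rule 3 (regressive voicing assimilation): /f/ precedes the voiced obstruent /d/, so it voices to [v] by assimilation. /temsimsuofdego/ → temsimsuovdego.
Rule 4 (nasal place assimilation): /m/ precedes the alveolar consonant /s/, so it assimilates in place to [n]. /m/ precedes the alveolar consonant /s/, so it assimilates in place to [n]. /temsimsuovdego/ → tensinsuovdego.
Rule 5 (final vowel raising): /o/ is a mid vowel in word-final position, so it raises to [u]. /tensinsuovdego/ → tensinsuovdegu.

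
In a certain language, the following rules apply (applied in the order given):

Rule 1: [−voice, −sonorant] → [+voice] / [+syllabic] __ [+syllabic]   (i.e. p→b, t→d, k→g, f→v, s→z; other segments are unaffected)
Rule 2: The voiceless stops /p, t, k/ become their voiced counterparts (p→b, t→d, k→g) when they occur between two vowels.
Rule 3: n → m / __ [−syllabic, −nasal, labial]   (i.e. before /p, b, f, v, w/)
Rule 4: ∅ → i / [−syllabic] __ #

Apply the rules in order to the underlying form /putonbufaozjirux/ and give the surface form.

pudombuvaozjiruxi

Rule 1 (intervocalic voicing): /t/ is a voiceless obstruent between vowels /u/ and /o/, so it voices to [d]. /f/ is a voiceless obstruent between vowels /u/ and /a/, so it voices to [v]. /putonbufaozjirux/ → pudonbuvaozjirux.
Rule 2 (intervocalic voicing): no segment meets the environment; /pudonbuvaozjirux/ is unchanged.
Rule 3 (nasal place assimilation): /n/ precedes the labial consonant /b/, so it assimilates in place to [m]. /pudonbuvaozjirux/ → pudombuvaozjirux.
Rule 4 (final i-epenthesis): the form ends in the consonant /x/, so [i] is inserted word-finally. /pudombuvaozjirux/ → pudombuvaozjiruxi.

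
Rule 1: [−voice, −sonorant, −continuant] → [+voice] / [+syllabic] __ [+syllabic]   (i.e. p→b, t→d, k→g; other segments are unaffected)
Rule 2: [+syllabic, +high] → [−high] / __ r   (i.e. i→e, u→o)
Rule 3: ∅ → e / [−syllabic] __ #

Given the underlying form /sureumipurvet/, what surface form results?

Rule 1 (intervocalic voicing): /p/ is a voiceless stop between vowels /i/ and /u/, so it voices to [b]. /sureumipurvet/ → sureumiburvet.
Rule 2 (pre-rhotic lowering): /u/ is a high vowel immediately before /r/, so it lowers to [o]. /u/ is a high vowel immediately before /r/, so it lowers to [o]. /sureumiburvet/ → soreumiborvet.
Rule 3 (final e-epenthesis): the form ends in the consonant /t/, so [e] is inserted word-finally. /soreumiborvet/ → soreumiborvete.

soreumiborvete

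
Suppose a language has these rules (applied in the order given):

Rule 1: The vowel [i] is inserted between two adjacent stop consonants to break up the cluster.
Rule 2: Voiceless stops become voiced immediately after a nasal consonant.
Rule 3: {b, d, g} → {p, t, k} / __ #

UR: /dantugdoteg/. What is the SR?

Rule 1 (stop-cluster i-epenthesis): /g/ and /d/ form a stop–stop cluster, so [i] is inserted between them. /dantugdoteg/ → dantugidoteg.
Rule 2 (post-nasal voicing): /t/ is a voiceless stop immediately after the nasal /n/, so it voices to [d]. /dantugidoteg/ → dandugidoteg.
Rule 3 (final devoicing): /g/ is a voiced stop in word-final position, so it devoices to [k]. /dandugidoteg/ → dandugidotek.

dandugidotek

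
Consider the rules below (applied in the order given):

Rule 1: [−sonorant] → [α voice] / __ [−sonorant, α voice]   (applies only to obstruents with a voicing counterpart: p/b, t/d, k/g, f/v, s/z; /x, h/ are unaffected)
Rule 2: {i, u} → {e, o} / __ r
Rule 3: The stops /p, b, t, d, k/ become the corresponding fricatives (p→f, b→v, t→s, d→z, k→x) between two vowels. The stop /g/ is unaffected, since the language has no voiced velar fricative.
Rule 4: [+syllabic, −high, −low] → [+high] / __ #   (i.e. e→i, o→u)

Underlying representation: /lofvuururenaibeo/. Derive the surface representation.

Rule 1 (regressive voicing assimilation): /f/ precedes the voiced obstruent /v/, so it voices to [v] by assimilation. /lofvuururenaibeo/ → lovvuururenaibeo.
Rule 2 (pre-rhotic lowering): /u/ is a high vowel immediately before /r/, so it lowers to [o]. /u/ is a high vowel immediately before /r/, so it lowers to [o]. /lovvuururenaibeo/ → lovvuororenaibeo.
Rule 3 (intervocalic spirantization): /b/ is a stop between vowels /i/ and /e/, so it spirantizes to the fricative [v]. /lovvuororenaibeo/ → lovvuororenaiveo.
Rule 4 (final vowel raising): /o/ is a mid vowel in word-final position, so it raises to [u]. /lovvuororenaiveo/ → lovvuororenaiveu.

lovvuororenaiveu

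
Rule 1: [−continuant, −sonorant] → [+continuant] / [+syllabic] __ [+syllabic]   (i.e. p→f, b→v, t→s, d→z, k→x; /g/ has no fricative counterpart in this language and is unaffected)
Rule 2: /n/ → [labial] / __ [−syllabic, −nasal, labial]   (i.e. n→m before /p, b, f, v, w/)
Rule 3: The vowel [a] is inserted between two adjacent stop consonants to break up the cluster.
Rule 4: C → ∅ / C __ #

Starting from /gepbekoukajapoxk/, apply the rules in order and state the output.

gepabexouxajafox

Rule 1 (intervocalic spirantization): /k/ is a stop between vowels /e/ and /o/, so it spirantizes to the fricative [x]. /k/ is a stop between vowels /u/ and /a/, so it spirantizes to the fricative [x]. /p/ is a stop between vowels /a/ and /o/, so it spirantizes to the fricative [f]. /gepbekoukajapoxk/ → gepbexouxajafoxk.
Rule 2 (nasal place assimilation): no segment meets the environment; /gepbexouxajafoxk/ is unchanged.
Rule 3 (stop-cluster a-epenthesis): /p/ and /b/ form a stop–stop cluster, so [a] is inserted between them. /gepbexouxajafoxk/ → gepabexouxajafoxk.
Rule 4 (final cluster simplification): /k/ is the second consonant of a word-final cluster /xk/, so it deletes. /gepabexouxajafoxk/ → gepabexouxajafox.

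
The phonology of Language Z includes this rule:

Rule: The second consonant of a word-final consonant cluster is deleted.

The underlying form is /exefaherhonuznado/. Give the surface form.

No segment of /exefaherhonuznado/ meets the structural description of the rule, so the form surfaces unchanged.

exefaherhonuznado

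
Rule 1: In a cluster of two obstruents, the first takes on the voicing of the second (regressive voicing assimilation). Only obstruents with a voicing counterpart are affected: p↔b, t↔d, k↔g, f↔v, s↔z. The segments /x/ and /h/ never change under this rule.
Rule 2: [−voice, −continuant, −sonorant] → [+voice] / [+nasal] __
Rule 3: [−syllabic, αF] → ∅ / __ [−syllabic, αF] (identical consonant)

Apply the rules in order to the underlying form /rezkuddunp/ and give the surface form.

reskudunb

Rule 1 (regressive voicing assimilation): /z/ precedes the voiceless obstruent /k/, so it devoices to [s] by assimilation. /rezkuddunp/ → reskuddunp.
Rule 2 (post-nasal voicing): /p/ is a voiceless stop immediately after the nasal /n/, so it voices to [b]. /reskuddunp/ → reskuddunb.
Rule 3 (degemination): /dd/ is a geminate; the first /d/ deletes. /reskuddunb/ → reskudunb.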